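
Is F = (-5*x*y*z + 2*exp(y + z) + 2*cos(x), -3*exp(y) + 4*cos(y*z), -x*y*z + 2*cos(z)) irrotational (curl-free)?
No, ∇×F = (-x*z + 4*y*sin(y*z), -5*x*y + y*z + 2*exp(y + z), 5*x*z - 2*exp(y + z))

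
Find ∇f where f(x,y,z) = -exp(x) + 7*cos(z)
(-exp(x), 0, -7*sin(z))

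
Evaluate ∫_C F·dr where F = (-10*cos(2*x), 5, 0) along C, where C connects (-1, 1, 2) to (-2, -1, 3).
-10 - 5*sin(2) + 5*sin(4)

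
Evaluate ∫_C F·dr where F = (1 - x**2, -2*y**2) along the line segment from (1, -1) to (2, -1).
-4/3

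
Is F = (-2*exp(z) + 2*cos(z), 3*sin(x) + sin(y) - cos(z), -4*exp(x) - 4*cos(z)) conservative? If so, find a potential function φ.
No, ∇×F = (-sin(z), 4*exp(x) - 2*exp(z) - 2*sin(z), 3*cos(x)) ≠ 0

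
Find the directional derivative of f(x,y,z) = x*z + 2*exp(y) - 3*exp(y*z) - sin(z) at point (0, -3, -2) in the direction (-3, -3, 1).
sqrt(19)*(-9*exp(9) - 6 - exp(3)*cos(2) + 6*exp(3))*exp(-3)/19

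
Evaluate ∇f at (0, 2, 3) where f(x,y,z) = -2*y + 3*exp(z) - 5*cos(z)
(0, -2, 5*sin(3) + 3*exp(3))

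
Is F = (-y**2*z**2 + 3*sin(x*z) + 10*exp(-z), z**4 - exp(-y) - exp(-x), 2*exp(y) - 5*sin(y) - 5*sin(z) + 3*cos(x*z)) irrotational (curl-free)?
No, ∇×F = (-4*z**3 + 2*exp(y) - 5*cos(y), 3*x*cos(x*z) - 2*y**2*z + 3*z*sin(x*z) - 10*exp(-z), 2*y*z**2 + exp(-x))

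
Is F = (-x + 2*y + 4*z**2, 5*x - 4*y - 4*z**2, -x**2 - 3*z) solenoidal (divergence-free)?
No, ∇·F = -8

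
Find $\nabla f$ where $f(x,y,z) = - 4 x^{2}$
(-8*x, 0, 0)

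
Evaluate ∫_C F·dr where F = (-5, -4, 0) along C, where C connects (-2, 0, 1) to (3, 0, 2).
-25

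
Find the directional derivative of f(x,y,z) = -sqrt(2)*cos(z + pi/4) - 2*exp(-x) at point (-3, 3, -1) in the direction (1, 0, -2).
-2*sqrt(10)*cos(pi/4 + 1)/5 + 2*sqrt(5)*exp(3)/5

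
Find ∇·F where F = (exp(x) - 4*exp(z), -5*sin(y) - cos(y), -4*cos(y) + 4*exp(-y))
exp(x) + sin(y) - 5*cos(y)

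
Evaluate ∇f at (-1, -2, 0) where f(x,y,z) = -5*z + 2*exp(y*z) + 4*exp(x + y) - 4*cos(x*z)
(4*exp(-3), 4*exp(-3), -9)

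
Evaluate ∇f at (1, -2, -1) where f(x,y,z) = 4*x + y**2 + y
(4, -3, 0)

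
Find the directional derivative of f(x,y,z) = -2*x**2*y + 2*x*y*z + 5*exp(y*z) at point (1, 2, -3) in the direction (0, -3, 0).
15*exp(-6) + 8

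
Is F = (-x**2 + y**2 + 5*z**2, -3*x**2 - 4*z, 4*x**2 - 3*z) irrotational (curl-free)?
No, ∇×F = (4, -8*x + 10*z, -6*x - 2*y)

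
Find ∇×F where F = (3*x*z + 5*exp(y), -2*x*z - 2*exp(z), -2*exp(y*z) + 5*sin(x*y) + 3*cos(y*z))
(5*x*cos(x*y) + 2*x - 2*z*exp(y*z) - 3*z*sin(y*z) + 2*exp(z), 3*x - 5*y*cos(x*y), -2*z - 5*exp(y))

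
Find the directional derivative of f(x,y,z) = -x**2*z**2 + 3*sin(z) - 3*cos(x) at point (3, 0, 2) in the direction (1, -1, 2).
sqrt(6)*(-16 + cos(2) + sin(3)/2)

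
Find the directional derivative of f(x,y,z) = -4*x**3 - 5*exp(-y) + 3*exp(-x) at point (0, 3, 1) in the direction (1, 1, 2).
sqrt(6)*(5 - 3*exp(3))*exp(-3)/6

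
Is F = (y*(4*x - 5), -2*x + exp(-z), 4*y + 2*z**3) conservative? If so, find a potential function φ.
No, ∇×F = (4 + exp(-z), 0, 3 - 4*x) ≠ 0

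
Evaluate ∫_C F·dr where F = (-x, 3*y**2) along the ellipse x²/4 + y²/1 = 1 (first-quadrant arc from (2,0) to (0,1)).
3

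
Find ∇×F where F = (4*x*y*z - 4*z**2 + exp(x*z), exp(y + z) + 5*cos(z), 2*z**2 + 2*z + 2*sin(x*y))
(2*x*cos(x*y) - exp(y + z) + 5*sin(z), 4*x*y + x*exp(x*z) - 2*y*cos(x*y) - 8*z, -4*x*z)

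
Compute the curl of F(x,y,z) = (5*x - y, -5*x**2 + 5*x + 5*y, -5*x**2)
(0, 10*x, 6 - 10*x)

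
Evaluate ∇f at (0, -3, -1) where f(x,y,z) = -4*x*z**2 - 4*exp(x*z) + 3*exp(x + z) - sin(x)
(-1 + 3*exp(-1), 0, 3*exp(-1))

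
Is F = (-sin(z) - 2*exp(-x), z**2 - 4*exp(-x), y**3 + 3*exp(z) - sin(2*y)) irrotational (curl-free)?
No, ∇×F = (3*y**2 - 2*z - 2*cos(2*y), -cos(z), 4*exp(-x))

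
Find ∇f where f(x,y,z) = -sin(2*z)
(0, 0, -2*cos(2*z))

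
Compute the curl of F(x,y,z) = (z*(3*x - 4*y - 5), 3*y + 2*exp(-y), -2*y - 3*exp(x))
(-2, 3*x - 4*y + 3*exp(x) - 5, 4*z)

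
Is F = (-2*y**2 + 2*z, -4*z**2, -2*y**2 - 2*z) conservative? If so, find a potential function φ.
No, ∇×F = (-4*y + 8*z, 2, 4*y) ≠ 0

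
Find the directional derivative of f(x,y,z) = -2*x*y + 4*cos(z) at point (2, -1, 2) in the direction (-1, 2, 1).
-sqrt(6)*(2*sin(2) + 5)/3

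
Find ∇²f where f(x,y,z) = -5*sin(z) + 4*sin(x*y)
-4*x**2*sin(x*y) - 4*y**2*sin(x*y) + 5*sin(z)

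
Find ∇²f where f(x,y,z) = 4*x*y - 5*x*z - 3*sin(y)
3*sin(y)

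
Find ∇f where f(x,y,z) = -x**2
(-2*x, 0, 0)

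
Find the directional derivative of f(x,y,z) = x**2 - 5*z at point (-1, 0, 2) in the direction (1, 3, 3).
-17*sqrt(19)/19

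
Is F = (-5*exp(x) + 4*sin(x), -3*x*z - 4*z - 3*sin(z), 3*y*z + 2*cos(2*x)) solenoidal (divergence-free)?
No, ∇·F = 3*y - 5*exp(x) + 4*cos(x)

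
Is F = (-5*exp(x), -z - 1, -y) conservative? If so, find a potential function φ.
Yes, F is conservative. φ = -y*z - y - 5*exp(x)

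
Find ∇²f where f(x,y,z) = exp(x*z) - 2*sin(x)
x**2*exp(x*z) + z**2*exp(x*z) + 2*sin(x)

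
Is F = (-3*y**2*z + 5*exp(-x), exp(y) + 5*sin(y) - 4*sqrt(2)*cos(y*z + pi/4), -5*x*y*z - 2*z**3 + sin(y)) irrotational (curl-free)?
No, ∇×F = (-5*x*z - 4*sqrt(2)*y*sin(y*z + pi/4) + cos(y), y*(-3*y + 5*z), 6*y*z)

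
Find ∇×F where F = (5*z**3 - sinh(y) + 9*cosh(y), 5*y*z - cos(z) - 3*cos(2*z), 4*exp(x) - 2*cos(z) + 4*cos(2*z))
(-5*y - sin(z) - 6*sin(2*z), 15*z**2 - 4*exp(x), -9*sinh(y) + cosh(y))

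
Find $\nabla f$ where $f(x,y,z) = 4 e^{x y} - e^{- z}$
(4*y*exp(x*y), 4*x*exp(x*y), exp(-z))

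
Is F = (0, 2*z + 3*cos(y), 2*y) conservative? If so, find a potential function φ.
Yes, F is conservative. φ = 2*y*z + 3*sin(y)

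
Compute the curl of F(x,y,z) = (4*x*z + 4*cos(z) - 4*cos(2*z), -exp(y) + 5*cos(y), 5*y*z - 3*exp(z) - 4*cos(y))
(5*z + 4*sin(y), 4*x - 4*sin(z) + 8*sin(2*z), 0)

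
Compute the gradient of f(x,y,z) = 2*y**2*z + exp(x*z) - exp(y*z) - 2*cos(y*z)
(z*exp(x*z), z*(4*y - exp(y*z) + 2*sin(y*z)), x*exp(x*z) + 2*y**2 - y*exp(y*z) + 2*y*sin(y*z))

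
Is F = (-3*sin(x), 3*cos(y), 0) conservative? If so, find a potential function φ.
Yes, F is conservative. φ = 3*sin(y) + 3*cos(x)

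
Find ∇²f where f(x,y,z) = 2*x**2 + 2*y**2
8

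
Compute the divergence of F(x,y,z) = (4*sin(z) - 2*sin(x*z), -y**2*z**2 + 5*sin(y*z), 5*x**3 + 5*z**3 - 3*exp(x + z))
-2*y*z**2 + 15*z**2 - 2*z*cos(x*z) + 5*z*cos(y*z) - 3*exp(x + z)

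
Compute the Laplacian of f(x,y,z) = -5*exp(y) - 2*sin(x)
-5*exp(y) + 2*sin(x)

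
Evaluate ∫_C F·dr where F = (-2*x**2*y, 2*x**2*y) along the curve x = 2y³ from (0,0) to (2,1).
-19/5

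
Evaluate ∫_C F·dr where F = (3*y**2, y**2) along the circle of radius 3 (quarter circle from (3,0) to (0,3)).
-45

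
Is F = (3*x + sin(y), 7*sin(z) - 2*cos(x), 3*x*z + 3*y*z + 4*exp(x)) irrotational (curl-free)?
No, ∇×F = (3*z - 7*cos(z), -3*z - 4*exp(x), 2*sin(x) - cos(y))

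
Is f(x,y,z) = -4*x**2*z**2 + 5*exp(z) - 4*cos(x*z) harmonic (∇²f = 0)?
No, ∇²f = 4*x**2*cos(x*z) - 8*x**2 + 4*z**2*(cos(x*z) - 2) + 5*exp(z)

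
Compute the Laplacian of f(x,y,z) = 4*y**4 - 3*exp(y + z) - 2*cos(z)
48*y**2 - 6*exp(y + z) + 2*cos(z)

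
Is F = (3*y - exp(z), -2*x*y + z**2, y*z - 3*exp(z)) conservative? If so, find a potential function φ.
No, ∇×F = (-z, -exp(z), -2*y - 3) ≠ 0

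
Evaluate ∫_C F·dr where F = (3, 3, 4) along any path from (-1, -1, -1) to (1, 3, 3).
34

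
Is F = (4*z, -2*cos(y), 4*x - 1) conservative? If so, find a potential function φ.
Yes, F is conservative. φ = 4*x*z - z - 2*sin(y)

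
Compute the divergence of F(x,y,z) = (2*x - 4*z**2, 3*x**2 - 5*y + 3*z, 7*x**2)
-3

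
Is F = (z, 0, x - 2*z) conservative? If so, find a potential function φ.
Yes, F is conservative. φ = z*(x - z)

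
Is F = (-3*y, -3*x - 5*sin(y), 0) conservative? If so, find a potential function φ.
Yes, F is conservative. φ = -3*x*y + 5*cos(y)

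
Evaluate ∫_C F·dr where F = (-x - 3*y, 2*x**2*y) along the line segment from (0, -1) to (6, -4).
261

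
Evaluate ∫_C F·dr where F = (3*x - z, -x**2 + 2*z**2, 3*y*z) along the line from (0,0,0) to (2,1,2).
28/3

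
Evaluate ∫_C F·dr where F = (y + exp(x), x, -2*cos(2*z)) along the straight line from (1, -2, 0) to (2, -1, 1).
-E - sin(2) + exp(2)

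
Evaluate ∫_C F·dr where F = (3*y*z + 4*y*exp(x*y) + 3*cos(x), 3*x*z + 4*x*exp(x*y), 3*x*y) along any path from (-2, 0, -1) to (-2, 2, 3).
-40 + 4*exp(-4)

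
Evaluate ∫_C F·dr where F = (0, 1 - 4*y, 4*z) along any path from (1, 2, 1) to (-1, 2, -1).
0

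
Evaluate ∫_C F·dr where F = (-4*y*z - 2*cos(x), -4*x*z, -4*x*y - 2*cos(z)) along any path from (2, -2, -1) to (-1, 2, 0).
2*sin(2) + 16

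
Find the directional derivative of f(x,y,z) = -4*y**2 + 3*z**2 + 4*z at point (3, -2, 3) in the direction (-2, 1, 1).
19*sqrt(6)/3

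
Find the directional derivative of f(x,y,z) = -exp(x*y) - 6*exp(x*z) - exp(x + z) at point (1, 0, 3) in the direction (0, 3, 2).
sqrt(13)*(2*(-6 - E)*exp(3) - 3)/13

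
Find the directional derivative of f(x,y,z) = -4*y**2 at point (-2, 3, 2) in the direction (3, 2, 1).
-24*sqrt(14)/7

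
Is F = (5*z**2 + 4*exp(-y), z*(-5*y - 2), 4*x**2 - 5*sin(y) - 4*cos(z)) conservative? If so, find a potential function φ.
No, ∇×F = (5*y - 5*cos(y) + 2, -8*x + 10*z, 4*exp(-y)) ≠ 0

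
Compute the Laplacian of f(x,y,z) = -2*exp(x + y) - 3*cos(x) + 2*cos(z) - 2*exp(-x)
-4*exp(x + y) + 3*cos(x) - 2*cos(z) - 2*exp(-x)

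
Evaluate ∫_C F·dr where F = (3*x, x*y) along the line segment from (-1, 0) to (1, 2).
2/3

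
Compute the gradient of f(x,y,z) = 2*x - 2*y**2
(2, -4*y, 0)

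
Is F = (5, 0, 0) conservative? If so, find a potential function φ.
Yes, F is conservative. φ = 5*x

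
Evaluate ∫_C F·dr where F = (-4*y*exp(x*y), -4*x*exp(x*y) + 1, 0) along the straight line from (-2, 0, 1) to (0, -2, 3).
-2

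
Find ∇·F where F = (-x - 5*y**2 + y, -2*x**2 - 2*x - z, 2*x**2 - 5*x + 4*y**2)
-1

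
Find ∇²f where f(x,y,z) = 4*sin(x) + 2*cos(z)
-4*sin(x) - 2*cos(z)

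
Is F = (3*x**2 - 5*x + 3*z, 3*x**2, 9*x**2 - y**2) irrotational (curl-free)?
No, ∇×F = (-2*y, 3 - 18*x, 6*x)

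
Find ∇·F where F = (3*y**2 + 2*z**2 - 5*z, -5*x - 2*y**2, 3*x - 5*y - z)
-4*y - 1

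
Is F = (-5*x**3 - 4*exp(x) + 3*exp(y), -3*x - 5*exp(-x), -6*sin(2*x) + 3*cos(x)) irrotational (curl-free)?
No, ∇×F = (0, 3*sin(x) + 12*cos(2*x), -3*exp(y) - 3 + 5*exp(-x))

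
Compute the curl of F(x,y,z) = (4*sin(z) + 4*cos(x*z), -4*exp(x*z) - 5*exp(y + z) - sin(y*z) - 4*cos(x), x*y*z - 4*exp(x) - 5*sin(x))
(x*z + 4*x*exp(x*z) + y*cos(y*z) + 5*exp(y + z), -4*x*sin(x*z) - y*z + 4*exp(x) + 5*cos(x) + 4*cos(z), -4*z*exp(x*z) + 4*sin(x))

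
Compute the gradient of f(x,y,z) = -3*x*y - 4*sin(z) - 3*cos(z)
(-3*y, -3*x, 3*sin(z) - 4*cos(z))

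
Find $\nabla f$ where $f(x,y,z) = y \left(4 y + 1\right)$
(0, 8*y + 1, 0)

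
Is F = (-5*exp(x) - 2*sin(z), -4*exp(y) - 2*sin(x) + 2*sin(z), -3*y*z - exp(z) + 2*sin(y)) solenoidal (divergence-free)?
No, ∇·F = -3*y - 5*exp(x) - 4*exp(y) - exp(z)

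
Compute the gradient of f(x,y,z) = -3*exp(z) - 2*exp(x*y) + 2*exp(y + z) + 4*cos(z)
(-2*y*exp(x*y), -2*x*exp(x*y) + 2*exp(y + z), -3*exp(z) + 2*exp(y + z) - 4*sin(z))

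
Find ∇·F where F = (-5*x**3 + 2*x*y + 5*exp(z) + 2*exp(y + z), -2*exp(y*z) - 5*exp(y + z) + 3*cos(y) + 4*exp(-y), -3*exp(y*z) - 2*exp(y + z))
-15*x**2 - 3*y*exp(y*z) + 2*y - 2*z*exp(y*z) - 7*exp(y + z) - 3*sin(y) - 4*exp(-y)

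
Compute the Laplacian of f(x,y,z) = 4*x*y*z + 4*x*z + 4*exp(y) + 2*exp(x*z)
2*x**2*exp(x*z) + 2*z**2*exp(x*z) + 4*exp(y)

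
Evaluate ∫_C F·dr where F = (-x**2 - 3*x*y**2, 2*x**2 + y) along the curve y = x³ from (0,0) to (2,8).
-424/15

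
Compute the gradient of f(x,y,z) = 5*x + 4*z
(5, 0, 4)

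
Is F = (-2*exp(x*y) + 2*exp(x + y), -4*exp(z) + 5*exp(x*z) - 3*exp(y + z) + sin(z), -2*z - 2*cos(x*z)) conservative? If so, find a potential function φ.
No, ∇×F = (-5*x*exp(x*z) + 4*exp(z) + 3*exp(y + z) - cos(z), -2*z*sin(x*z), 2*x*exp(x*y) + 5*z*exp(x*z) - 2*exp(x + y)) ≠ 0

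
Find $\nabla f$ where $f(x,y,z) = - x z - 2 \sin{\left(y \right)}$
(-z, -2*cos(y), -x)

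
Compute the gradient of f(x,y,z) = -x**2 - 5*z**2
(-2*x, 0, -10*z)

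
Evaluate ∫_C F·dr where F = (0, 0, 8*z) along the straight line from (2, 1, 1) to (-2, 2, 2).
12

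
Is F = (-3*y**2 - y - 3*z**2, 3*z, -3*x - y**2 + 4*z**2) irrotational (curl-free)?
No, ∇×F = (-2*y - 3, 3 - 6*z, 6*y + 1)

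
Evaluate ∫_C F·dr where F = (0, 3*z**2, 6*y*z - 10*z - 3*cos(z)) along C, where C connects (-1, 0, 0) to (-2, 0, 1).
-5 - 3*sin(1)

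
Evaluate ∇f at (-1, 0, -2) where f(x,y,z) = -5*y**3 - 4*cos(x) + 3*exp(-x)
(-3*E - 4*sin(1), 0, 0)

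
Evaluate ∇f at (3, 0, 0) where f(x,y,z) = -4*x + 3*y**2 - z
(-4, 0, -1)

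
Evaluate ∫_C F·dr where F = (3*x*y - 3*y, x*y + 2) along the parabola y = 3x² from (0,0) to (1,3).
177/20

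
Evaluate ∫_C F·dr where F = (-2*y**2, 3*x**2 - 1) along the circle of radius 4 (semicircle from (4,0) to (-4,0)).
512/3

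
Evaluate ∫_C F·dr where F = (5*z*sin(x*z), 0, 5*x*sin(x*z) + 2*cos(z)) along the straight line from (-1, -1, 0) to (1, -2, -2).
-2*sin(2) - 5*cos(2) + 5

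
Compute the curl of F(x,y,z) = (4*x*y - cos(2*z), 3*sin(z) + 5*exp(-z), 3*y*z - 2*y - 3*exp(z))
(3*z - 3*cos(z) - 2 + 5*exp(-z), 2*sin(2*z), -4*x)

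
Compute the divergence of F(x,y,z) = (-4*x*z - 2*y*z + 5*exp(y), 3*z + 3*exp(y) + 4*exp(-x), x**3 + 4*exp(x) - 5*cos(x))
-4*z + 3*exp(y)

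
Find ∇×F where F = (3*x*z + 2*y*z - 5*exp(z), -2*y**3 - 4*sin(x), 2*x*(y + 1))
(2*x, 3*x - 5*exp(z) - 2, -2*z - 4*cos(x))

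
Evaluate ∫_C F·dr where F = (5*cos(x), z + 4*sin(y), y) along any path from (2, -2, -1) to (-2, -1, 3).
-10*sin(2) - 5 - 4*cos(1) + 4*cos(2)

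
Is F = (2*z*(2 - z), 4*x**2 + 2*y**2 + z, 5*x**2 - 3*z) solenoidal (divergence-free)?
No, ∇·F = 4*y - 3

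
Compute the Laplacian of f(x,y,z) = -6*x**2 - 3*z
-12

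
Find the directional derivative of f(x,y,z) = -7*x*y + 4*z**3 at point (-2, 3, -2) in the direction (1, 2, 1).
55*sqrt(6)/6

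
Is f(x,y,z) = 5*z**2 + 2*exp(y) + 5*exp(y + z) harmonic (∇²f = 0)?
No, ∇²f = 2*exp(y) + 10*exp(y + z) + 10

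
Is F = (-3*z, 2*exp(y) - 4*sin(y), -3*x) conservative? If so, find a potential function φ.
Yes, F is conservative. φ = -3*x*z + 2*exp(y) + 4*cos(y)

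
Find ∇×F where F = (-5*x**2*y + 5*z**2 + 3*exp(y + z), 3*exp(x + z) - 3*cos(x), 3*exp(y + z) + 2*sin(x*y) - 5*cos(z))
(2*x*cos(x*y) - 3*exp(x + z) + 3*exp(y + z), -2*y*cos(x*y) + 10*z + 3*exp(y + z), 5*x**2 + 3*exp(x + z) - 3*exp(y + z) + 3*sin(x))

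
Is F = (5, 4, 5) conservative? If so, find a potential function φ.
Yes, F is conservative. φ = 5*x + 4*y + 5*z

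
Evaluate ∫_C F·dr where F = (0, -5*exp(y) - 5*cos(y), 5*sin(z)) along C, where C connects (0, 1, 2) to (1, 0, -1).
-5 + 5*cos(2) - 5*sqrt(2)*cos(pi/4 + 1) + 5*E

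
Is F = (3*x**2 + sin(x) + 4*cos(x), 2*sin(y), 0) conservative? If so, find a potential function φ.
Yes, F is conservative. φ = x**3 + 4*sin(x) - cos(x) - 2*cos(y)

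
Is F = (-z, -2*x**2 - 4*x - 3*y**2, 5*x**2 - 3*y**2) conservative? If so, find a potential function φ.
No, ∇×F = (-6*y, -10*x - 1, -4*x - 4) ≠ 0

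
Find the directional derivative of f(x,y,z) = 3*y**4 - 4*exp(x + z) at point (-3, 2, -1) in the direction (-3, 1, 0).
6*sqrt(10)*(1 + 8*exp(4))*exp(-4)/5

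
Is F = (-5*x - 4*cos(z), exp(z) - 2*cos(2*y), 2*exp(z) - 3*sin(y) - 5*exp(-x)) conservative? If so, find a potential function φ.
No, ∇×F = (-exp(z) - 3*cos(y), 4*sin(z) - 5*exp(-x), 0) ≠ 0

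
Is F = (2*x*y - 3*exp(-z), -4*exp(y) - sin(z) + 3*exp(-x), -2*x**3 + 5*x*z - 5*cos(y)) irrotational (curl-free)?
No, ∇×F = (5*sin(y) + cos(z), 6*x**2 - 5*z + 3*exp(-z), -2*x - 3*exp(-x))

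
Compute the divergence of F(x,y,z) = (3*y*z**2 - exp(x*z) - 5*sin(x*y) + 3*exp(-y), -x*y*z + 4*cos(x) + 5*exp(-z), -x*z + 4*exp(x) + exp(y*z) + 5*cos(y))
-x*z - x + y*exp(y*z) - 5*y*cos(x*y) - z*exp(x*z)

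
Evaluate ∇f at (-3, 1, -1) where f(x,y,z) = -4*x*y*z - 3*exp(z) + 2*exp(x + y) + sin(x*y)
(cos(3) + 2*exp(-2) + 4, -12 + 2*exp(-2) - 3*cos(3), 12 - 3*exp(-1))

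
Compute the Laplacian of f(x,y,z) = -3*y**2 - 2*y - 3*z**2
-12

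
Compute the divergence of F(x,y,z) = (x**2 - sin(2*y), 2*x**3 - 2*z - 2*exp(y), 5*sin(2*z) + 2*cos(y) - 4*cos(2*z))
2*x - 2*exp(y) + 8*sin(2*z) + 10*cos(2*z)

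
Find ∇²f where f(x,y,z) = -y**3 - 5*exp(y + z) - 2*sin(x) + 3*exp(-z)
-6*y - 10*exp(y + z) + 2*sin(x) + 3*exp(-z)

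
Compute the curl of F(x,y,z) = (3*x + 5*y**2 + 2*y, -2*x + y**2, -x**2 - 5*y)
(-5, 2*x, -10*y - 4)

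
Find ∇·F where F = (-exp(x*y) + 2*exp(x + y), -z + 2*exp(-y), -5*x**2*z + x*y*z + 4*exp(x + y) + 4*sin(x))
-5*x**2 + x*y - y*exp(x*y) + 2*exp(x + y) - 2*exp(-y)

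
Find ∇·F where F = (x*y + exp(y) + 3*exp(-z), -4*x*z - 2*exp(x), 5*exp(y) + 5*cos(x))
y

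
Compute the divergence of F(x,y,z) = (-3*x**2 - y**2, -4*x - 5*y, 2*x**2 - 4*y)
-6*x - 5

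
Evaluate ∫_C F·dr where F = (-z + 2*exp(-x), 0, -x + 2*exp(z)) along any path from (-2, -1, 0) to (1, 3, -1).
-1 + 2*exp(2)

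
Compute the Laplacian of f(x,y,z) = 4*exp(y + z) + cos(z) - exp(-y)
8*exp(y + z) - cos(z) - exp(-y)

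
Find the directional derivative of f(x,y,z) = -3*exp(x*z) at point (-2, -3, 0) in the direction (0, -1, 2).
12*sqrt(5)/5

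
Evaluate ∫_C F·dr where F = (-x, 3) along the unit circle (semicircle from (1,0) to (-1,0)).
0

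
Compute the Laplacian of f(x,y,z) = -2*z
0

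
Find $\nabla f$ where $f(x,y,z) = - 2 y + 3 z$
(0, -2, 3)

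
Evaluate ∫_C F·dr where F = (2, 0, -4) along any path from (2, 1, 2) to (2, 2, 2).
0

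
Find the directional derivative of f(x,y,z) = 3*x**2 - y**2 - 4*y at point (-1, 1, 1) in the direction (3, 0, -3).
-3*sqrt(2)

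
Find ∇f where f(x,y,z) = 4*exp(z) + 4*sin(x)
(4*cos(x), 0, 4*exp(z))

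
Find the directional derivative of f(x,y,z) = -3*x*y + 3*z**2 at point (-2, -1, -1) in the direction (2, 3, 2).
12*sqrt(17)/17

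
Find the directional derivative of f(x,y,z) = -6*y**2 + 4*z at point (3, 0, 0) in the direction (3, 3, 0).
0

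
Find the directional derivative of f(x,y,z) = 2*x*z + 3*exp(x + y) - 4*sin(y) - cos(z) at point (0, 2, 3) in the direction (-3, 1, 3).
sqrt(19)*(-6*exp(2) - 18 + 3*sin(3) - 4*cos(2))/19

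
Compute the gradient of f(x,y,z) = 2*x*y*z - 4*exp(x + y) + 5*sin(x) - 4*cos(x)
(2*y*z - 4*exp(x + y) + 4*sin(x) + 5*cos(x), 2*x*z - 4*exp(x + y), 2*x*y)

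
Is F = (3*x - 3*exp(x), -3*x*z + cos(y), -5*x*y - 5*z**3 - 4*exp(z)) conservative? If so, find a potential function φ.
No, ∇×F = (-2*x, 5*y, -3*z) ≠ 0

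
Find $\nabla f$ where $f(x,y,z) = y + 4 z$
(0, 1, 4)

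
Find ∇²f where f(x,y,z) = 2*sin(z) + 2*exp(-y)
-2*sin(z) + 2*exp(-y)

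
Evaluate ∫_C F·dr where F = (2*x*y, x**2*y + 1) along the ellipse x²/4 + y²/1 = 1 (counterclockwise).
0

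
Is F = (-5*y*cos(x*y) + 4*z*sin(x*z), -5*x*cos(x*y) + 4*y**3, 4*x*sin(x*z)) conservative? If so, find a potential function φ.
Yes, F is conservative. φ = y**4 - 5*sin(x*y) - 4*cos(x*z)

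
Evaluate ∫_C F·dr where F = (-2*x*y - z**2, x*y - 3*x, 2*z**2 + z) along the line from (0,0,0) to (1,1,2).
25/6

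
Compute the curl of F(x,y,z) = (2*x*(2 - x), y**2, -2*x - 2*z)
(0, 2, 0)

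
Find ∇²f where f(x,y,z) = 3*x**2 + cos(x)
6 - cos(x)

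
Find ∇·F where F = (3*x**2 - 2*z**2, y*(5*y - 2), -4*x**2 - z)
6*x + 10*y - 3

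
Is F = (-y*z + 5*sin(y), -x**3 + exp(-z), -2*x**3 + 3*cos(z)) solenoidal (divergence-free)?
No, ∇·F = -3*sin(z)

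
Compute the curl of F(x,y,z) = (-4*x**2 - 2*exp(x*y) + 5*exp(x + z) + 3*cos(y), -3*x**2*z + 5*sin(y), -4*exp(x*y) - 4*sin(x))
(x*(3*x - 4*exp(x*y)), 4*y*exp(x*y) + 5*exp(x + z) + 4*cos(x), -6*x*z + 2*x*exp(x*y) + 3*sin(y))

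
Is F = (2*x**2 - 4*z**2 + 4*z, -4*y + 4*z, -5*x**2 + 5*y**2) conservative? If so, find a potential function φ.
No, ∇×F = (10*y - 4, 10*x - 8*z + 4, 0) ≠ 0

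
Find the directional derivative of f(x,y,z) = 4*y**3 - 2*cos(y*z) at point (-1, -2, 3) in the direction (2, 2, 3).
96*sqrt(17)/17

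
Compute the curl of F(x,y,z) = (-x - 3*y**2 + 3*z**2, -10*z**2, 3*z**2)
(20*z, 6*z, 6*y)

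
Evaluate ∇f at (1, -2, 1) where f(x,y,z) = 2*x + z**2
(2, 0, 2)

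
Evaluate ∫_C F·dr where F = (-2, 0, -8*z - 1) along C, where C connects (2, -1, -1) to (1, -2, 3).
-34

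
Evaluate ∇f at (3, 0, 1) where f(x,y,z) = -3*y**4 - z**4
(0, 0, -4)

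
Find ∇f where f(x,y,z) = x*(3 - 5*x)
(3 - 10*x, 0, 0)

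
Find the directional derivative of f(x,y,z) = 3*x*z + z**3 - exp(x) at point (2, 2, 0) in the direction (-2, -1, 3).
sqrt(14)*(exp(2) + 9)/7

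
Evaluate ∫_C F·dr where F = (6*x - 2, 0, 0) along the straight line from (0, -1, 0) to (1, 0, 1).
1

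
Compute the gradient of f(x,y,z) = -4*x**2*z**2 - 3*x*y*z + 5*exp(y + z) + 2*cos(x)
(-8*x*z**2 - 3*y*z - 2*sin(x), -3*x*z + 5*exp(y + z), -8*x**2*z - 3*x*y + 5*exp(y + z))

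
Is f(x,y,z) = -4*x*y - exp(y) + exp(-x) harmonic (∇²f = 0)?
No, ∇²f = -exp(y) + exp(-x)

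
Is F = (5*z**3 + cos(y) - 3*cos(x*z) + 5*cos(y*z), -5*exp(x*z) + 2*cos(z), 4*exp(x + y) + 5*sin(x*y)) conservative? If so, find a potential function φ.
No, ∇×F = (5*x*exp(x*z) + 5*x*cos(x*y) + 4*exp(x + y) + 2*sin(z), 3*x*sin(x*z) - 5*y*sin(y*z) - 5*y*cos(x*y) + 15*z**2 - 4*exp(x + y), -5*z*exp(x*z) + 5*z*sin(y*z) + sin(y)) ≠ 0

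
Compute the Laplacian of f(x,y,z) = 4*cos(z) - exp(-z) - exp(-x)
-4*cos(z) - exp(-z) - exp(-x)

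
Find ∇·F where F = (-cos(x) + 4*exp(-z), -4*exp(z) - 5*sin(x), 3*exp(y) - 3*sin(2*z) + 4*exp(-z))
sin(x) - 6*cos(2*z) - 4*exp(-z)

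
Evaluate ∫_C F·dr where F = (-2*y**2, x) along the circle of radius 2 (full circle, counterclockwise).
4*pi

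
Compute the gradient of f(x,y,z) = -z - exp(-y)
(0, exp(-y), -1)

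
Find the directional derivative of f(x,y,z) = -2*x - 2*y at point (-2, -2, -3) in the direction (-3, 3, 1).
0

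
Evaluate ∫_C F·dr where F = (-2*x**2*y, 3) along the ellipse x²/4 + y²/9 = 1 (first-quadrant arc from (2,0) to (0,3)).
9 + 3*pi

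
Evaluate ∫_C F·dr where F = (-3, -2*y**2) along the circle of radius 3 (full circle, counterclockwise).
0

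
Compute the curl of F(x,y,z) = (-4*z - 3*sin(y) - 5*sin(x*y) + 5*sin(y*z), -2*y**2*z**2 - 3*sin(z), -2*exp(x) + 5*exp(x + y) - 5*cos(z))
(4*y**2*z + 5*exp(x + y) + 3*cos(z), 5*y*cos(y*z) + 2*exp(x) - 5*exp(x + y) - 4, 5*x*cos(x*y) - 5*z*cos(y*z) + 3*cos(y))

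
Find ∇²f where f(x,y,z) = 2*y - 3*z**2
-6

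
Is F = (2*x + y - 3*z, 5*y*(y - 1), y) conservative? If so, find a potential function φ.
No, ∇×F = (1, -3, -1) ≠ 0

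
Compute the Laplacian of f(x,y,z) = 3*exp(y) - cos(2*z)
3*exp(y) + 4*cos(2*z)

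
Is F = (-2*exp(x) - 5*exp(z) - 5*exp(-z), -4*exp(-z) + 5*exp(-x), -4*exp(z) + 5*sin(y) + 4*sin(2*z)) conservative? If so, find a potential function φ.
No, ∇×F = (5*cos(y) - 4*exp(-z), -10*sinh(z), -5*exp(-x)) ≠ 0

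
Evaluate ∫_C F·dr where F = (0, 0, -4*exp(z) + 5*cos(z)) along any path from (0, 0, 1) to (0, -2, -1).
-10*sin(1) + 8*sinh(1)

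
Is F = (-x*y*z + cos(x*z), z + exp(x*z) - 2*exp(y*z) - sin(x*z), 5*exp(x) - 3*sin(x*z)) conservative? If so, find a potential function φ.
No, ∇×F = (-x*exp(x*z) + x*cos(x*z) + 2*y*exp(y*z) - 1, -x*y - x*sin(x*z) + 3*z*cos(x*z) - 5*exp(x), z*(x + exp(x*z) - cos(x*z))) ≠ 0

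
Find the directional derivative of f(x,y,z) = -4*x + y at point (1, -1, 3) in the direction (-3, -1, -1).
sqrt(11)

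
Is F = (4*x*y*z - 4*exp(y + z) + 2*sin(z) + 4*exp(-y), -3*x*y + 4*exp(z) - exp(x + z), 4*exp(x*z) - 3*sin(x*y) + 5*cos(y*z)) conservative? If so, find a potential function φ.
No, ∇×F = (-3*x*cos(x*y) - 5*z*sin(y*z) - 4*exp(z) + exp(x + z), 4*x*y + 3*y*cos(x*y) - 4*z*exp(x*z) - 4*exp(y + z) + 2*cos(z), ((-4*x*z - 3*y - exp(x + z) + 4*exp(y + z))*exp(y) + 4)*exp(-y)) ≠ 0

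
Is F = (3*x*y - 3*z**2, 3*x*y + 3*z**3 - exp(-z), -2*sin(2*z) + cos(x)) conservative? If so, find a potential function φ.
No, ∇×F = (-9*z**2 - exp(-z), -6*z + sin(x), -3*x + 3*y) ≠ 0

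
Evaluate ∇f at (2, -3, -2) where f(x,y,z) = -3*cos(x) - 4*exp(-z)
(3*sin(2), 0, 4*exp(2))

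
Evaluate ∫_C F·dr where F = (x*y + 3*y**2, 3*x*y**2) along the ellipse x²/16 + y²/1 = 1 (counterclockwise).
3*pi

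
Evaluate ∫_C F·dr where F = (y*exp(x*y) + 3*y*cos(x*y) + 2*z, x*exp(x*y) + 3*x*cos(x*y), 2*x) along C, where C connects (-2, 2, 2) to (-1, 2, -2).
(-1 + exp(2) + 3*(-sin(2) + sin(4) + 4)*exp(4))*exp(-4)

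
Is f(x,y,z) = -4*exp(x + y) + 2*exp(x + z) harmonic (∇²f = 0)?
No, ∇²f = -8*exp(x + y) + 4*exp(x + z)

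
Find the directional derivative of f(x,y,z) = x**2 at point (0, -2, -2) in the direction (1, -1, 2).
0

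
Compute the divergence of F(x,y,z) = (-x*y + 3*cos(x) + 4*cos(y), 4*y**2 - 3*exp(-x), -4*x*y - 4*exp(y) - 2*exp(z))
7*y - 2*exp(z) - 3*sin(x)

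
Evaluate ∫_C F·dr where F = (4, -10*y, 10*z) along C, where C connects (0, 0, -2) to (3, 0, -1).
-3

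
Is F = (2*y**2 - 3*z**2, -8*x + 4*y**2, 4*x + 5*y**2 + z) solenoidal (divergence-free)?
No, ∇·F = 8*y + 1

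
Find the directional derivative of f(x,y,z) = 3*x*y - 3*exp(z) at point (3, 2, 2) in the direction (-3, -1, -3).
9*sqrt(19)*(-3 + exp(2))/19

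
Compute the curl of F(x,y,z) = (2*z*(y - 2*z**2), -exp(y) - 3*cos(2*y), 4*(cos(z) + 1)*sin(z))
(0, 2*y - 12*z**2, -2*z)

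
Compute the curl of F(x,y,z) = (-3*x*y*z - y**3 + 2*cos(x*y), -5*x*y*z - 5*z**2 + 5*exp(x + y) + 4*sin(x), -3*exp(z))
(5*x*y + 10*z, -3*x*y, 3*x*z + 2*x*sin(x*y) + 3*y**2 - 5*y*z + 5*exp(x + y) + 4*cos(x))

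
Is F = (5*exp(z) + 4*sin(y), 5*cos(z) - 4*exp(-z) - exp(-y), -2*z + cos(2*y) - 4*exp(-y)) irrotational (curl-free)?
No, ∇×F = (-2*sin(2*y) + 5*sin(z) - 4*exp(-z) + 4*exp(-y), 5*exp(z), -4*cos(y))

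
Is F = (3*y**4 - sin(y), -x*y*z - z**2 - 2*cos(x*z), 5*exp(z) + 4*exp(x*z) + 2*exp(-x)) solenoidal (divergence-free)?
No, ∇·F = -x*z + 4*x*exp(x*z) + 5*exp(z)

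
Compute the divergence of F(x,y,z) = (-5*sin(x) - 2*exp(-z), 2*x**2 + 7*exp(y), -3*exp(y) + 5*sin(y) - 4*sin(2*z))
7*exp(y) - 5*cos(x) - 8*cos(2*z)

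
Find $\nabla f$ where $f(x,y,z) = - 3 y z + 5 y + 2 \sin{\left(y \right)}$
(0, -3*z + 2*cos(y) + 5, -3*y)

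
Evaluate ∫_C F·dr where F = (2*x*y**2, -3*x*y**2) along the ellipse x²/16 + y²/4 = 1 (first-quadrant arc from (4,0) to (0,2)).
-32 - 6*pi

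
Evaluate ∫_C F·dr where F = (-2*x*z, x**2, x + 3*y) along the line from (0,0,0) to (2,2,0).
8/3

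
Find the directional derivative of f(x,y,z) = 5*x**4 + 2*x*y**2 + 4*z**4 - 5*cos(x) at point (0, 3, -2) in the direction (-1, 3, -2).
17*sqrt(14)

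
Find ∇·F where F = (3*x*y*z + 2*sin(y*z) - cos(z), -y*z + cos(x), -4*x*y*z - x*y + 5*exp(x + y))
-4*x*y + 3*y*z - z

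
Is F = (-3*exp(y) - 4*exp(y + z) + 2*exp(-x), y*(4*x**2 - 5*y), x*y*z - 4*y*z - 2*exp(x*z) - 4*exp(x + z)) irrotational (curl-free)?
No, ∇×F = (z*(x - 4), -y*z + 2*z*exp(x*z) + 4*exp(x + z) - 4*exp(y + z), 8*x*y + 3*exp(y) + 4*exp(y + z))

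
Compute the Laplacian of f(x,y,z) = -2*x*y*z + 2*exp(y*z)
2*(y**2 + z**2)*exp(y*z)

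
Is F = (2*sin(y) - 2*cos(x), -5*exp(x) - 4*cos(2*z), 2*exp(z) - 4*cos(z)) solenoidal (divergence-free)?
No, ∇·F = 2*exp(z) + 2*sin(x) + 4*sin(z)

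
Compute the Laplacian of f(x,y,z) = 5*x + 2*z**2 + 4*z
4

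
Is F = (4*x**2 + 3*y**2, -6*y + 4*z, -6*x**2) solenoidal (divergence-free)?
No, ∇·F = 8*x - 6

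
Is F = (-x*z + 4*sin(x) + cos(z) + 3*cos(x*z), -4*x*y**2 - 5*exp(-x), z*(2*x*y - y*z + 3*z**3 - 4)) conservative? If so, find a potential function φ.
No, ∇×F = (z*(2*x - z), -3*x*sin(x*z) - x - 2*y*z - sin(z), -4*y**2 + 5*exp(-x)) ≠ 0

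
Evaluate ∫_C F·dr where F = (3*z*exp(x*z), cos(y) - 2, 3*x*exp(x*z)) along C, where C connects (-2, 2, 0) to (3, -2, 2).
-2*sin(2) + 5 + 3*exp(6)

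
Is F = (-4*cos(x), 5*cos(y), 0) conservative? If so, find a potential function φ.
Yes, F is conservative. φ = -4*sin(x) + 5*sin(y)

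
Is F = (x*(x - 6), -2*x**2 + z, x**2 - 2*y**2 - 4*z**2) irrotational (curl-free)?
No, ∇×F = (-4*y - 1, -2*x, -4*x)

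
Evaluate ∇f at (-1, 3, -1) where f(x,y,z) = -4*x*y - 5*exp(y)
(-12, 4 - 5*exp(3), 0)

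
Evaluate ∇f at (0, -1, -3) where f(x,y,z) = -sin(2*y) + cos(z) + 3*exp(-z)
(0, -2*cos(2), -3*exp(3) + sin(3))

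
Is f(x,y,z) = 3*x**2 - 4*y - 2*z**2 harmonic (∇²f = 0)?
No, ∇²f = 2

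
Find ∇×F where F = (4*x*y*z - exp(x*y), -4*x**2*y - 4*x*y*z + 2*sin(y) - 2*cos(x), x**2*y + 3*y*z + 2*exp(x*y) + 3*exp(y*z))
(x**2 + 4*x*y + 2*x*exp(x*y) + 3*z*exp(y*z) + 3*z, 2*y*(x - exp(x*y)), -8*x*y - 4*x*z + x*exp(x*y) - 4*y*z + 2*sin(x))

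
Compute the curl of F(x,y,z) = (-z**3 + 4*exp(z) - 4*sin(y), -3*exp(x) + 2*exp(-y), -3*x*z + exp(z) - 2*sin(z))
(0, -3*z**2 + 3*z + 4*exp(z), -3*exp(x) + 4*cos(y))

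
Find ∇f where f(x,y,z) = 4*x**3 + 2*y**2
(12*x**2, 4*y, 0)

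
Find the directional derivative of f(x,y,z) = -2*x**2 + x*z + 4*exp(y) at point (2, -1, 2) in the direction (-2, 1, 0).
4*sqrt(5)*(1 + 3*E)*exp(-1)/5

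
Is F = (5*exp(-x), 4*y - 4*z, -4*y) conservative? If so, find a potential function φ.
Yes, F is conservative. φ = 2*y**2 - 4*y*z - 5*exp(-x)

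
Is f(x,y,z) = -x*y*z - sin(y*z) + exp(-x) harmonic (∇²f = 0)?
No, ∇²f = ((y**2 + z**2)*exp(x)*sin(y*z) + 1)*exp(-x)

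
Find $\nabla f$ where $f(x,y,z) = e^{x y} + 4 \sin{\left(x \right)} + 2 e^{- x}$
(y*exp(x*y) + 4*cos(x) - 2*exp(-x), x*exp(x*y), 0)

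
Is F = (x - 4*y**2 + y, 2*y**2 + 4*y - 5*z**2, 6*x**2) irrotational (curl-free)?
No, ∇×F = (10*z, -12*x, 8*y - 1)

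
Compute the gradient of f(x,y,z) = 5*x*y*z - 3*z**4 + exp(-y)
(5*y*z, 5*x*z - exp(-y), 5*x*y - 12*z**3)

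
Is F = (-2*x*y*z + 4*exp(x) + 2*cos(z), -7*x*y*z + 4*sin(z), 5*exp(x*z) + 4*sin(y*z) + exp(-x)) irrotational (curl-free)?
No, ∇×F = (7*x*y + 4*z*cos(y*z) - 4*cos(z), -2*x*y - 5*z*exp(x*z) - 2*sin(z) + exp(-x), z*(2*x - 7*y))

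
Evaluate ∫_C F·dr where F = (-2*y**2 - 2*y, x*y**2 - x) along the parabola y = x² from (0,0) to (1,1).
-152/105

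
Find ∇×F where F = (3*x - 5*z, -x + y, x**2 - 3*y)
(-3, -2*x - 5, -1)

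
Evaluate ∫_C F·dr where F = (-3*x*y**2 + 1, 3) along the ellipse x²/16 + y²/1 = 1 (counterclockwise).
0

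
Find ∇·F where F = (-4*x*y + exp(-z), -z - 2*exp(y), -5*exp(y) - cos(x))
-4*y - 2*exp(y)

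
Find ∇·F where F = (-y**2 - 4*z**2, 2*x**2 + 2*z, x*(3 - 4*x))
0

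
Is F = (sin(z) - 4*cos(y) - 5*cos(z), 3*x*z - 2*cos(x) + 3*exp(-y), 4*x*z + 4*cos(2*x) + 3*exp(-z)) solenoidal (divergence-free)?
No, ∇·F = 4*x - 3*exp(-z) - 3*exp(-y)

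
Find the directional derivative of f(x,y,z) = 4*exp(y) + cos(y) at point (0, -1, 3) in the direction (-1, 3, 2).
3*sqrt(14)*(E*sin(1) + 4)*exp(-1)/14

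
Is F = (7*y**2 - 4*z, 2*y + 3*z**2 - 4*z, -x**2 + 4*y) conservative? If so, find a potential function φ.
No, ∇×F = (8 - 6*z, 2*x - 4, -14*y) ≠ 0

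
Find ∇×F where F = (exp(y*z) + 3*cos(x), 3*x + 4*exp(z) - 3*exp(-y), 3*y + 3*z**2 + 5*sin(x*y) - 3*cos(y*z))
(5*x*cos(x*y) + 3*z*sin(y*z) - 4*exp(z) + 3, y*(exp(y*z) - 5*cos(x*y)), -z*exp(y*z) + 3)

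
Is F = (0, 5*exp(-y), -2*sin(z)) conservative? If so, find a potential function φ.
Yes, F is conservative. φ = 2*cos(z) - 5*exp(-y)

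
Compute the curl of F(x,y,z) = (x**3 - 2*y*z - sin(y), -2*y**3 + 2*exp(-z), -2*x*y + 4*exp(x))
(-2*x + 2*exp(-z), -4*exp(x), 2*z + cos(y))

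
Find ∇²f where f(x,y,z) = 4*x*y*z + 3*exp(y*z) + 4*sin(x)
3*y**2*exp(y*z) + 3*z**2*exp(y*z) - 4*sin(x)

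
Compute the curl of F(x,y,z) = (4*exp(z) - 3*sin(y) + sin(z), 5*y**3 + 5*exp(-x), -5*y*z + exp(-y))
(-5*z - exp(-y), 4*exp(z) + cos(z), 3*cos(y) - 5*exp(-x))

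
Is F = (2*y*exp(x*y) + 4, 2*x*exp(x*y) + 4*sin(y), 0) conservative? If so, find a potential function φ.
Yes, F is conservative. φ = 4*x + 2*exp(x*y) - 4*cos(y)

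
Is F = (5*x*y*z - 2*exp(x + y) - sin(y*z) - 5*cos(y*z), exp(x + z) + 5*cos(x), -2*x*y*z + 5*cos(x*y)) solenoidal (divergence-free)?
No, ∇·F = -2*x*y + 5*y*z - 2*exp(x + y)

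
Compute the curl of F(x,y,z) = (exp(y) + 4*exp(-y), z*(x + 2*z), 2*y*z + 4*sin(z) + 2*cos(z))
(-x - 2*z, 0, z - exp(y) + 4*exp(-y))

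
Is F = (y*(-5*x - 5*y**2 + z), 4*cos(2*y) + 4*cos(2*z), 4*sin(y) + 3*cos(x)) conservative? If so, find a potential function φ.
No, ∇×F = (8*sin(2*z) + 4*cos(y), y + 3*sin(x), 5*x + 15*y**2 - z) ≠ 0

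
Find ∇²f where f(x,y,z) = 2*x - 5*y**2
-10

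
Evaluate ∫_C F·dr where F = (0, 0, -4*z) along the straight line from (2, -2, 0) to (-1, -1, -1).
-2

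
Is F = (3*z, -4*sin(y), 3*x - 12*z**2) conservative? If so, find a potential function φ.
Yes, F is conservative. φ = 3*x*z - 4*z**3 + 4*cos(y)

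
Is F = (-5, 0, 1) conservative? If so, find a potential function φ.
Yes, F is conservative. φ = -5*x + z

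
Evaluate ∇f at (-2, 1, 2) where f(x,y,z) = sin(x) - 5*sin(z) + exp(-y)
(cos(2), -exp(-1), -5*cos(2))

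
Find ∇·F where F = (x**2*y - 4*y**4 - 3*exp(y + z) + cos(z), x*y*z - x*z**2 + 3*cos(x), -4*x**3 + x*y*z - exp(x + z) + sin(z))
3*x*y + x*z - exp(x + z) + cos(z)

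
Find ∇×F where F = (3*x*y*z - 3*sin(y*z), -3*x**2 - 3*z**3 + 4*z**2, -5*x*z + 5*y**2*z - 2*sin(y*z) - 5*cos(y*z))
(z*(10*y + 9*z + 5*sin(y*z) - 2*cos(y*z) - 8), 3*x*y - 3*y*cos(y*z) + 5*z, -3*x*z - 6*x + 3*z*cos(y*z))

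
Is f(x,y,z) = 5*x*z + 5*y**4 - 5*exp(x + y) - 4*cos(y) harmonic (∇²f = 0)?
No, ∇²f = 60*y**2 - 10*exp(x + y) + 4*cos(y)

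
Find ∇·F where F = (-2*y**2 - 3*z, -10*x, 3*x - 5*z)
-5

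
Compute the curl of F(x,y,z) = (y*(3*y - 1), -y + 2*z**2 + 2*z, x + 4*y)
(2 - 4*z, -1, 1 - 6*y)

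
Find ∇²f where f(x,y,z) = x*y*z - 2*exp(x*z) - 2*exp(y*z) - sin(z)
-2*x**2*exp(x*z) - 2*y**2*exp(y*z) - 2*z**2*exp(x*z) - 2*z**2*exp(y*z) + sin(z)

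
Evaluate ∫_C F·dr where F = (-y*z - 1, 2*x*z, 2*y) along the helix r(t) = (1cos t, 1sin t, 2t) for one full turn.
6*pi**2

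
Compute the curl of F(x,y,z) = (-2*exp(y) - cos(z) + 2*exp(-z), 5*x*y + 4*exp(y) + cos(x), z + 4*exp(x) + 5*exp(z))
(0, -4*exp(x) + sin(z) - 2*exp(-z), 5*y + 2*exp(y) - sin(x))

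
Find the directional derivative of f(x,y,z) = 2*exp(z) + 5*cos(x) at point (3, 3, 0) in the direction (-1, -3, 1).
sqrt(11)*(5*sin(3) + 2)/11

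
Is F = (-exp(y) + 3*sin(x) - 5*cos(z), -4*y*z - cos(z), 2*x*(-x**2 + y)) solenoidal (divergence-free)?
No, ∇·F = -4*z + 3*cos(x)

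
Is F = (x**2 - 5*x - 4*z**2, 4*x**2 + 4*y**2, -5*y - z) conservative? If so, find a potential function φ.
No, ∇×F = (-5, -8*z, 8*x) ≠ 0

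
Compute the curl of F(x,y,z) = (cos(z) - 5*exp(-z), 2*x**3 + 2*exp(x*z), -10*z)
(-2*x*exp(x*z), -sin(z) + 5*exp(-z), 6*x**2 + 2*z*exp(x*z))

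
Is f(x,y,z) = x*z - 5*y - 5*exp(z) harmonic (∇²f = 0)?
No, ∇²f = -5*exp(z)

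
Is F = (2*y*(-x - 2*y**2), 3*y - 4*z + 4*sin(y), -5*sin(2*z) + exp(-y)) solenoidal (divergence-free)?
No, ∇·F = -2*y + 4*cos(y) - 10*cos(2*z) + 3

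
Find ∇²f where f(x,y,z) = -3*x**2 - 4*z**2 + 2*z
-14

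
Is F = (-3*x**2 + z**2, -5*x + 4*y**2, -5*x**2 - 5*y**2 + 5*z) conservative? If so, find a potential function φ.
No, ∇×F = (-10*y, 10*x + 2*z, -5) ≠ 0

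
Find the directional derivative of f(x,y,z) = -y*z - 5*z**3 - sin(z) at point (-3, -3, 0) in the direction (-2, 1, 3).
3*sqrt(14)/7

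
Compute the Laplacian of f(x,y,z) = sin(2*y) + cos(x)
-4*sin(2*y) - cos(x)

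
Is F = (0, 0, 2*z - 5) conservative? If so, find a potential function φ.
Yes, F is conservative. φ = z*(z - 5)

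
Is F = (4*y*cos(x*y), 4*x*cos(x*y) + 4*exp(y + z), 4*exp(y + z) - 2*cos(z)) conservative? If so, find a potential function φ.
Yes, F is conservative. φ = 4*exp(y + z) - 2*sin(z) + 4*sin(x*y)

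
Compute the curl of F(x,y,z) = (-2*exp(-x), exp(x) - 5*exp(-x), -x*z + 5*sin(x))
(0, z - 5*cos(x), exp(x) + 5*exp(-x))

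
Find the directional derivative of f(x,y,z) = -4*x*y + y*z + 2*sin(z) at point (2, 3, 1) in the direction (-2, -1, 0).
31*sqrt(5)/5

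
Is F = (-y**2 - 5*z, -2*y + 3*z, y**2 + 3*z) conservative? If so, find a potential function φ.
No, ∇×F = (2*y - 3, -5, 2*y) ≠ 0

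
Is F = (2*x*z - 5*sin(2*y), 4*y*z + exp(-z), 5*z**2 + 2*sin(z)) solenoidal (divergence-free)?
No, ∇·F = 16*z + 2*cos(z)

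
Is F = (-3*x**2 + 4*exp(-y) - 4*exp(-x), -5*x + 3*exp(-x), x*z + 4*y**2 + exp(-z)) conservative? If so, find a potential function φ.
No, ∇×F = (8*y, -z, -5 + 4*exp(-y) - 3*exp(-x)) ≠ 0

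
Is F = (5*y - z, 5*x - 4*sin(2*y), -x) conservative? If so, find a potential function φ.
Yes, F is conservative. φ = 5*x*y - x*z + 2*cos(2*y)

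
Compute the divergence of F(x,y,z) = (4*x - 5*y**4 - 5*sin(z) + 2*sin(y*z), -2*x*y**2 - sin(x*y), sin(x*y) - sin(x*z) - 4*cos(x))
-4*x*y - x*cos(x*y) - x*cos(x*z) + 4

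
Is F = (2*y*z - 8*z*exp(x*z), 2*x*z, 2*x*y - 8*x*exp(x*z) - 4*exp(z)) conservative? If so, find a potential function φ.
Yes, F is conservative. φ = 2*x*y*z - 4*exp(z) - 8*exp(x*z)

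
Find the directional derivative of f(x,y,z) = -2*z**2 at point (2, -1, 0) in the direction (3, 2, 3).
0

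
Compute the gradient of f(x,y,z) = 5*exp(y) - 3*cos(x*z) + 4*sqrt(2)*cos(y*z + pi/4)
(3*z*sin(x*z), -4*sqrt(2)*z*sin(y*z + pi/4) + 5*exp(y), 3*x*sin(x*z) - 4*sqrt(2)*y*sin(y*z + pi/4))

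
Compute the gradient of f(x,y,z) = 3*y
(0, 3, 0)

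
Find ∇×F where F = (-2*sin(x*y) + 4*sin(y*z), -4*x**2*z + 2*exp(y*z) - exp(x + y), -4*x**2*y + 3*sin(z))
(-2*y*exp(y*z), 4*y*(2*x + cos(y*z)), -8*x*z + 2*x*cos(x*y) - 4*z*cos(y*z) - exp(x + y))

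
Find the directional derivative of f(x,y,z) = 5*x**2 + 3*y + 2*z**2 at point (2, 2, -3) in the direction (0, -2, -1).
6*sqrt(5)/5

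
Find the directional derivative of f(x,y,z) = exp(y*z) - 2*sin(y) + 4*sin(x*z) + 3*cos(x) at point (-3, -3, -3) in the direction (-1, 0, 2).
-3*sqrt(5)*(4*cos(9) + sin(3) + 2*exp(9))/5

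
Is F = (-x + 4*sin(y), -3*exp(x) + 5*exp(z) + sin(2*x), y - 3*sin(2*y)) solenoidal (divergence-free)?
No, ∇·F = -1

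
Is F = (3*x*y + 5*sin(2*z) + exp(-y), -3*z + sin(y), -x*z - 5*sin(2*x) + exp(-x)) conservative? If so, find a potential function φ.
No, ∇×F = (3, z + 10*cos(2*x) + 10*cos(2*z) + exp(-x), -3*x + exp(-y)) ≠ 0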